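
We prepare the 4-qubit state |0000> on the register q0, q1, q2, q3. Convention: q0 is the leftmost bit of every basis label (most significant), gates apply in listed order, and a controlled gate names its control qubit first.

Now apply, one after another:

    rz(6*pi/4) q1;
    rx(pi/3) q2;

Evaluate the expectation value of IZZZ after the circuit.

In the final state, IZZZ has expectation 1/2.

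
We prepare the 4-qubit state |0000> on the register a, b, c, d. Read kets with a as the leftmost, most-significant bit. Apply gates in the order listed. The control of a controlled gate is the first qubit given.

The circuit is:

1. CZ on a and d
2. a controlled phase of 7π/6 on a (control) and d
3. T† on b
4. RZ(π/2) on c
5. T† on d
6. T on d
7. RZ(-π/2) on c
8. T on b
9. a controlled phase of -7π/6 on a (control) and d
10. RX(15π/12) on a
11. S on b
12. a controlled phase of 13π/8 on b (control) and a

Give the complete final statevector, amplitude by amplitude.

The resulting statevector has amplitude -sqrt(2 - sqrt(2))/2 on |0000>, -I*sqrt(sqrt(2) + 2)/2 on |1000>, and 0 on every other basis state. Key observation: the block from step 2 through step 9 cancels to the identity and can be dropped.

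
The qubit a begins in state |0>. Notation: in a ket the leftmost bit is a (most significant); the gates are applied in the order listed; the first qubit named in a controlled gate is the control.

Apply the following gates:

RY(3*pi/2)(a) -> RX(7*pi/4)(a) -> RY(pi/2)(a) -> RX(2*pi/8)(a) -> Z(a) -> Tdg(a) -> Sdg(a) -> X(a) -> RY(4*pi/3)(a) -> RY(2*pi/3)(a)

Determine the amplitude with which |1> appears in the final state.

The amplitude on |1> is -1/2 - sqrt(2)/4 + sqrt(2)*I/4.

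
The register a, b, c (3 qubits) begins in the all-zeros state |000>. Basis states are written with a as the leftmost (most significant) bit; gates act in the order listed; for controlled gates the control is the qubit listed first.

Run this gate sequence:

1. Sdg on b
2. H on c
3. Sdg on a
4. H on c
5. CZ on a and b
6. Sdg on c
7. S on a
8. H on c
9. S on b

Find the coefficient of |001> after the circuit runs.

|001> carries amplitude sqrt(2)/2 in the final state.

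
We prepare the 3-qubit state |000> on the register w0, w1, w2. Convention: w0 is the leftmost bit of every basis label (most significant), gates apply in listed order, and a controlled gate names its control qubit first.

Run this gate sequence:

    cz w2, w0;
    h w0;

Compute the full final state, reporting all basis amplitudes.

After the circuit, the state carries amplitude sqrt(2)/2 on |000>, sqrt(2)/2 on |100>, and 0 on every other basis state.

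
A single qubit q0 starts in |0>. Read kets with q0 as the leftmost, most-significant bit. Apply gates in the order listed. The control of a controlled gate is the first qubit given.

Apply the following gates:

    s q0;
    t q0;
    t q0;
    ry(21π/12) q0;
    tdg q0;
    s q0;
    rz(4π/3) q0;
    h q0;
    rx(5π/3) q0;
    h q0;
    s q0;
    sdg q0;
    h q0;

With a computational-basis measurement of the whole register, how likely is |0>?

A full measurement returns |0> with probability 3/4. Key observation: the block from step 10 through step 13 cancels to the identity and can be dropped.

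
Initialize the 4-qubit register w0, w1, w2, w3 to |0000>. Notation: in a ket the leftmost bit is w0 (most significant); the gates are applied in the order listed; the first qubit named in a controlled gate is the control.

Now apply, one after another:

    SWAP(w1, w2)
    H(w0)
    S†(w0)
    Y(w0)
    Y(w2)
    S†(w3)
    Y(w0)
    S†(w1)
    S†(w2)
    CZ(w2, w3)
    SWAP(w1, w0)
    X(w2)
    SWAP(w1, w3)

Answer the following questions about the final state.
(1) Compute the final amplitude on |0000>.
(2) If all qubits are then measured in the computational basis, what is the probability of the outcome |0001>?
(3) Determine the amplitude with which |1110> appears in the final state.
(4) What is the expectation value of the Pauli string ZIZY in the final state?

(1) |0000> carries amplitude sqrt(2)/2 in the final state.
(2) Outcome |0001> occurs with probability 1/2.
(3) The final state's coefficient on |1110> equals 0.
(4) In the final state, ZIZY has expectation -1.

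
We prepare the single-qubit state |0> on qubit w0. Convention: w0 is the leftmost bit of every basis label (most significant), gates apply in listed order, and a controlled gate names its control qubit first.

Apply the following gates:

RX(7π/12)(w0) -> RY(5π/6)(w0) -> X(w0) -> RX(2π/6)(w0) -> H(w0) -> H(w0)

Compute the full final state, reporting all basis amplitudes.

The resulting statevector has amplitude sqrt(2*sqrt(2) + 4)/8 + sqrt(6*sqrt(2) + 12)/8 - 3*I*sqrt(2*sqrt(2) + 4)/16 - I*sqrt(12 - 6*sqrt(2))/16 + I*sqrt(4 - 2*sqrt(2))/16 + I*sqrt(6*sqrt(2) + 12)/16 on |0>, -sqrt(2*sqrt(2) + 4)/16 + sqrt(6*sqrt(2) + 12)/16 + (-3 + 2*I)*sqrt(4 - 2*sqrt(2))/16 + (1 + 2*I)*sqrt(12 - 6*sqrt(2))/16 on |1>.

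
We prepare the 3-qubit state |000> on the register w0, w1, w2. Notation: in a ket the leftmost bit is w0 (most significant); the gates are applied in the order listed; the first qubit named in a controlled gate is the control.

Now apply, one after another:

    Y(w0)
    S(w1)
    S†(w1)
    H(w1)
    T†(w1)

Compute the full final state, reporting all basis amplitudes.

The final amplitudes are sqrt(2)*I/2 on |100>, sqrt(2)*exp(I*pi/4)/2 on |110>, and 0 on every other basis state. Key observation: the block from step 2 through step 3 cancels to the identity and can be dropped.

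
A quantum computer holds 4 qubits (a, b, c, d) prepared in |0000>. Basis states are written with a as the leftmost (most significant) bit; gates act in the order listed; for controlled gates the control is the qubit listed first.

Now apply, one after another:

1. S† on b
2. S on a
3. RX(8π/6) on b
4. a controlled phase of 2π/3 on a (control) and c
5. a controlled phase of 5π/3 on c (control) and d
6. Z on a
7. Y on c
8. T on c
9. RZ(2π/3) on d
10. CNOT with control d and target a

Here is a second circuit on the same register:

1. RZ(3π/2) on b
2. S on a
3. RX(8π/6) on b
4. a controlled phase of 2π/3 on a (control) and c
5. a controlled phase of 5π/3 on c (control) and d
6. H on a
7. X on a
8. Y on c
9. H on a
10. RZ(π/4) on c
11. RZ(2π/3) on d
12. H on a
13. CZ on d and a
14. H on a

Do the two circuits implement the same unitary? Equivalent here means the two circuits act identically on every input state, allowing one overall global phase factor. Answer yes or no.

Yes: on every input state the two circuits agree up to one overall phase factor.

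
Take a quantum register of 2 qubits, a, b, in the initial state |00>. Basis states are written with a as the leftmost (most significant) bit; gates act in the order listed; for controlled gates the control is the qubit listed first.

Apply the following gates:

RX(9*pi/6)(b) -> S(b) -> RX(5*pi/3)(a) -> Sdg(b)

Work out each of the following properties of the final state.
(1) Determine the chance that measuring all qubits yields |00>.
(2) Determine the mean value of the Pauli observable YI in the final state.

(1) Outcome |00> occurs with probability 3/8.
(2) The expectation value of YI is sqrt(3)/2.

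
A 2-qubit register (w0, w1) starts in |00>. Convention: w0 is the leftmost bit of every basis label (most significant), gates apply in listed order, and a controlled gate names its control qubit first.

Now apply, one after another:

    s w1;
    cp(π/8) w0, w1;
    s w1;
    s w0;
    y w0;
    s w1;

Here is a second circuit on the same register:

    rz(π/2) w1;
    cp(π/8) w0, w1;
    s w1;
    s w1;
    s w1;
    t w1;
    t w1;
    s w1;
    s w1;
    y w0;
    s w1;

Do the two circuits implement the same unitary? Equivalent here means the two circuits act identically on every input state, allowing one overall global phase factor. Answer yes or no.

No, they are not equivalent — no single phase factor reconciles the two unitaries.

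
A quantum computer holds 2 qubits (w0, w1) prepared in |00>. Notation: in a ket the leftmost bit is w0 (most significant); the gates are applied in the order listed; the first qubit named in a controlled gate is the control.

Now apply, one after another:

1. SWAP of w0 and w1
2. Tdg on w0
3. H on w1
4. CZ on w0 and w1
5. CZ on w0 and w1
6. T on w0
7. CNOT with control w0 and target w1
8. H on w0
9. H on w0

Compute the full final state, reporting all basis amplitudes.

The final amplitudes are sqrt(2)/2 on |00>, sqrt(2)/2 on |01>, 0 on |10>, 0 on |11>. Key observation: the block from step 4 through step 5 cancels to the identity and can be dropped.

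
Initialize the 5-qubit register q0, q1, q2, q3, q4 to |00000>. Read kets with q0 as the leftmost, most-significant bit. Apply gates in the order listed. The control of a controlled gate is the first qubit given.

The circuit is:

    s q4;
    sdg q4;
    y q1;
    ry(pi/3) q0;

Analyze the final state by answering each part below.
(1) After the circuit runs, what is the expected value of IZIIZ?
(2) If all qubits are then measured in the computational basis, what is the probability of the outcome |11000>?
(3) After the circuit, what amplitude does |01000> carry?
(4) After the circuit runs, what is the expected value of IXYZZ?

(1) The observable IZIIZ averages to -1. Key observation: gates 1-2 undo each other exactly, leaving only the rest of the circuit to track.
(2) The probability of measuring |11000> is 1/4.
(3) |01000> carries amplitude sqrt(3)*I/2 in the final state.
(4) The expectation value of IXYZZ is 0.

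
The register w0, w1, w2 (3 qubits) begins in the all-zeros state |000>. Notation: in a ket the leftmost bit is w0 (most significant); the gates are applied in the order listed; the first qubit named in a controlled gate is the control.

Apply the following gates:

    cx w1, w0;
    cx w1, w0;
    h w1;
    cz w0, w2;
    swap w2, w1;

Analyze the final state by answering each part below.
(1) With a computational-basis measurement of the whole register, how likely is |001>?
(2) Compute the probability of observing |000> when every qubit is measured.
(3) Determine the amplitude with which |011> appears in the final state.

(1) A full measurement returns |001> with probability 1/2. Key observation: steps 1-2 multiply out to the identity, so the circuit reduces to the remaining gates.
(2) Outcome |000> occurs with probability 1/2.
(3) |011> carries amplitude 0 in the final state.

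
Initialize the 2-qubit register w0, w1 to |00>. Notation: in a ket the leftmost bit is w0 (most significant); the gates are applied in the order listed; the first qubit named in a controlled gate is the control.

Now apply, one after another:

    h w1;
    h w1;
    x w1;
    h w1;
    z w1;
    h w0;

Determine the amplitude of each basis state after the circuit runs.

The resulting statevector has amplitude 1/2 on |00>, 1/2 on |01>, 1/2 on |10>, 1/2 on |11>. Key observation: steps 2-5 multiply out to the identity, so the circuit reduces to the remaining gates.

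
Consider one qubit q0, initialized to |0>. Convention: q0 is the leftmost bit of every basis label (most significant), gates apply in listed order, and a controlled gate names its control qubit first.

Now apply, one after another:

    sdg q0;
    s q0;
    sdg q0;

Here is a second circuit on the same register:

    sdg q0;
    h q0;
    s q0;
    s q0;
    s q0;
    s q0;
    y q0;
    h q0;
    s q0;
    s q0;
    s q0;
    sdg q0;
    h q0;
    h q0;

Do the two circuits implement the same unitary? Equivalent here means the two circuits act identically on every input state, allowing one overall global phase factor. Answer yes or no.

No: there is an input state on which the two circuits produce genuinely different outputs (not merely differing by a phase).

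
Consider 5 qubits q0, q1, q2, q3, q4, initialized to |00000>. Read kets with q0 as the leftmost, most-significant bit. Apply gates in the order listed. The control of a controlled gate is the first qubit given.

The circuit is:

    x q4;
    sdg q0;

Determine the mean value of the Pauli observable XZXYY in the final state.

The observable XZXYY averages to 0.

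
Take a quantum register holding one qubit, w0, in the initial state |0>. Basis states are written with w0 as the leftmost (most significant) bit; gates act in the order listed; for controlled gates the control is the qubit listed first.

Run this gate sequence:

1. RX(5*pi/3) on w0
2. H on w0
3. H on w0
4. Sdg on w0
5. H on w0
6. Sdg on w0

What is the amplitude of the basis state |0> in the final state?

|0> carries amplitude -sqrt(6)/4 - sqrt(2)/4 in the final state. Key observation: gates 2-3 undo each other exactly, leaving only the rest of the circuit to track.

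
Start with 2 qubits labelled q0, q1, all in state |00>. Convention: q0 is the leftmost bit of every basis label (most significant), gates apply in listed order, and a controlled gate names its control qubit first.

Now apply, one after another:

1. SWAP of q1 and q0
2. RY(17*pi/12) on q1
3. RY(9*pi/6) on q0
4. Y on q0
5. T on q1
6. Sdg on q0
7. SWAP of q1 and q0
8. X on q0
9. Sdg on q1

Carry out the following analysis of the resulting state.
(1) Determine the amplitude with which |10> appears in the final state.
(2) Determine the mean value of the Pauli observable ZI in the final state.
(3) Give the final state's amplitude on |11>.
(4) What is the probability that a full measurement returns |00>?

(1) |10> carries amplitude -I*sqrt(4 - 2*sqrt(2))/8 + I*sqrt(6*sqrt(2) + 12)/8 in the final state.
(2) The expectation value of ZI is -sqrt(2)/4 + sqrt(6)/4.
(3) The final state's coefficient on |11> equals -I*sqrt(6*sqrt(2) + 12)/8 + I*sqrt(4 - 2*sqrt(2))/8.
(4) The probability of measuring |00> is -sqrt(2)/16 + sqrt(6)/16 + 1/4.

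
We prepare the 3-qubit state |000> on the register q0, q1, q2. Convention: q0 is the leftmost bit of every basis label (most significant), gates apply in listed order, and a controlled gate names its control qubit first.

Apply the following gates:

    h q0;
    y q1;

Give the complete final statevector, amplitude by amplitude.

The resulting statevector has amplitude sqrt(2)*I/2 on |010>, sqrt(2)*I/2 on |110>, and 0 on every other basis state.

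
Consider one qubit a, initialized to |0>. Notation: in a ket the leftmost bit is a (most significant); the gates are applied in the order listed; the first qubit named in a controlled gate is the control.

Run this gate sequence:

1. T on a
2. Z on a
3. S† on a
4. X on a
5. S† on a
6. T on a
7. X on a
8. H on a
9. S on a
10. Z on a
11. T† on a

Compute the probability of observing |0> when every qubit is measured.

A full measurement returns |0> with probability 1/2.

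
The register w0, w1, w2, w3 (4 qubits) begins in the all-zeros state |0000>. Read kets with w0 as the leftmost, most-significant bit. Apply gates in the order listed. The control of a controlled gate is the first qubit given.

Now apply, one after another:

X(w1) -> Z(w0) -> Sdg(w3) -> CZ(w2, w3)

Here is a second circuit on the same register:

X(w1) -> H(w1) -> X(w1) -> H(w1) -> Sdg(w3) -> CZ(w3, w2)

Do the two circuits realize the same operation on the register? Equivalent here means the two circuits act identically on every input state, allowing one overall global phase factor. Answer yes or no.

No — the two circuits implement different unitaries, even allowing a global phase.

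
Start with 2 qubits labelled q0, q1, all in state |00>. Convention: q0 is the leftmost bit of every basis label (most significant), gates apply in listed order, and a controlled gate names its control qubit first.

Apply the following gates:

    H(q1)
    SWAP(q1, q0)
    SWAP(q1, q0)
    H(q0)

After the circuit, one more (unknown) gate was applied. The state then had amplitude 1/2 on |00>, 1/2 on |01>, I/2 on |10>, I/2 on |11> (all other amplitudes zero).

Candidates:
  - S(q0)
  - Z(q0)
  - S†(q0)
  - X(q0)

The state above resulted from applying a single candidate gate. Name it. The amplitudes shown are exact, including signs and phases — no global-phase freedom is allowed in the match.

The unique candidate consistent with the amplitudes is S(q0).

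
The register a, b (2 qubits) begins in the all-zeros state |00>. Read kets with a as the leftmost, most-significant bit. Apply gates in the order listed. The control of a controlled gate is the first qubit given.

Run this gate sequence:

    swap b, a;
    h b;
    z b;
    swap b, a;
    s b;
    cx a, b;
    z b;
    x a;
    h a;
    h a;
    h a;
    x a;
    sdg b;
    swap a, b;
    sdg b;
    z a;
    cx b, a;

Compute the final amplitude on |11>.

The final state's coefficient on |11> equals -I/2.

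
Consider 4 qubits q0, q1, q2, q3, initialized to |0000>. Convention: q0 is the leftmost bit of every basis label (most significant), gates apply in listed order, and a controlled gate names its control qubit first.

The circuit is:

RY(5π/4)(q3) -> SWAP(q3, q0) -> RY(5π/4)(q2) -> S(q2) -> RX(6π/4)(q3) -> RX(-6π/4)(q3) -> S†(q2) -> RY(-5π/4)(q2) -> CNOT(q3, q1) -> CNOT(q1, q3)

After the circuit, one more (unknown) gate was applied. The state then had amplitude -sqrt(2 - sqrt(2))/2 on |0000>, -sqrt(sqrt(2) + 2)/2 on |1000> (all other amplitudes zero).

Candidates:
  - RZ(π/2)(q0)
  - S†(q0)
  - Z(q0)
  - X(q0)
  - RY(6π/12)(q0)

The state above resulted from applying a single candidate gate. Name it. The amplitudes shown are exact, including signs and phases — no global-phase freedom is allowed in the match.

The unique candidate consistent with the amplitudes is Z(q0). Key observation: gates 3-8 undo each other exactly, leaving only the rest of the circuit to track.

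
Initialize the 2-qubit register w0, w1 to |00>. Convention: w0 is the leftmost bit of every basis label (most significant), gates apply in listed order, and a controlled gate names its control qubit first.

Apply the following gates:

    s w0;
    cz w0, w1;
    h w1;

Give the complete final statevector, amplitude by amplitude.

The resulting statevector has amplitude sqrt(2)/2 on |00>, sqrt(2)/2 on |01>, 0 on |10>, 0 on |11>.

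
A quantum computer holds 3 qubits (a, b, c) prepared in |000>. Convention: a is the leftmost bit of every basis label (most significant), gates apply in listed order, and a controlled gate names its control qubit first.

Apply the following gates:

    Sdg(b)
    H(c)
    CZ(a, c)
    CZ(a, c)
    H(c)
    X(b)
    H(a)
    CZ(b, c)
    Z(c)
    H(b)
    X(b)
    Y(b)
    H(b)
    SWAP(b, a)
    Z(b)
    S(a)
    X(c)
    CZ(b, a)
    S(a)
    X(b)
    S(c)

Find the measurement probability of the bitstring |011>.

The probability of measuring |011> is 1/2. Key observation: the block from step 2 through step 5 cancels to the identity and can be dropped.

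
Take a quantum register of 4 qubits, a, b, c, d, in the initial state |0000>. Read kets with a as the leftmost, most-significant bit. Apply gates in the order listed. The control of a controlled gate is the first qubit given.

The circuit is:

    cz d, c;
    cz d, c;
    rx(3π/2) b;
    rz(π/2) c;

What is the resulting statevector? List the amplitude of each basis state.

After the circuit, the state carries amplitude sqrt(2)*exp(3*I*pi/4)/2 on |0000>, -sqrt(2)*exp(I*pi/4)/2 on |0100>, and 0 on every other basis state. Key observation: the block from step 1 through step 2 cancels to the identity and can be dropped.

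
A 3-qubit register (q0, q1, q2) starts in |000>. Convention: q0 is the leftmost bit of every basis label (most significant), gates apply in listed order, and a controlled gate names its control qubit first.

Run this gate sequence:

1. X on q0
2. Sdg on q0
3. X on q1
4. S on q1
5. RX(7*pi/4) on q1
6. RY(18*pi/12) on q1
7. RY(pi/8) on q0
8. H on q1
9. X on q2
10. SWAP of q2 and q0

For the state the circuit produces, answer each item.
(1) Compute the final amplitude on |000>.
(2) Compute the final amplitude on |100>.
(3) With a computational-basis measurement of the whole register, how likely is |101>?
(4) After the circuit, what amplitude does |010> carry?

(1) The amplitude on |000> is 0.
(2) The final state's coefficient on |100> equals -sqrt(sqrt(2) + 2)*sin(pi/16)/2.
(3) Outcome |101> occurs with probability (sqrt(2) + 2)*(sqrt(sqrt(2) + 2) + 2)/16.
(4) |010> carries amplitude 0 in the final state.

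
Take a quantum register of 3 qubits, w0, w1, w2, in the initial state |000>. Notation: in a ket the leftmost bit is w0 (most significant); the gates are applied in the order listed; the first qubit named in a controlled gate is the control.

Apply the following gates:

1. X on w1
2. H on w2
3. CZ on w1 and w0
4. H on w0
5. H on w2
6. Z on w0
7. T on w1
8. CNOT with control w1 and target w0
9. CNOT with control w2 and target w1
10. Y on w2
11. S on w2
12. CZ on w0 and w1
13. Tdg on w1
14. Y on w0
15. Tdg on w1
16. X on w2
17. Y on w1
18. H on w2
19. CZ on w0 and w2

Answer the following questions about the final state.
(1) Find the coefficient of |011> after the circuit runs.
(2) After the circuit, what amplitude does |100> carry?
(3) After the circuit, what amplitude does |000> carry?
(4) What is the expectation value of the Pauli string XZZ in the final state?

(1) The amplitude on |011> is 0.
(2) The amplitude on |100> is -exp(3*I*pi/4)/2.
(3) The amplitude on |000> is exp(3*I*pi/4)/2.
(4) The observable XZZ averages to -1.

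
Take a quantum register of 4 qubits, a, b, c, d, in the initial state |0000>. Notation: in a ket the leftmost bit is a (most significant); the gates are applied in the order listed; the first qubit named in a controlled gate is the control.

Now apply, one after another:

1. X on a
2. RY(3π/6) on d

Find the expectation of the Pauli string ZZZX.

In the final state, ZZZX has expectation -1.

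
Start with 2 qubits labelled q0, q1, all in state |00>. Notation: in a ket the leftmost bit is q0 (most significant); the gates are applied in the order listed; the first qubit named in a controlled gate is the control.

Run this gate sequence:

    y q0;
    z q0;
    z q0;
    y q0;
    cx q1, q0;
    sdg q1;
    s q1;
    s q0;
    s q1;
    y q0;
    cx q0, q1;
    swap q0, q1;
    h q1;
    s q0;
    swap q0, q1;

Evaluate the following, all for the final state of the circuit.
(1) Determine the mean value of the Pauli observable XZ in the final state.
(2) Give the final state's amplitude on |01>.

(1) The observable XZ averages to 1. Key observation: steps 1-4 multiply out to the identity, so the circuit reduces to the remaining gates.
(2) The amplitude on |01> is -sqrt(2)/2.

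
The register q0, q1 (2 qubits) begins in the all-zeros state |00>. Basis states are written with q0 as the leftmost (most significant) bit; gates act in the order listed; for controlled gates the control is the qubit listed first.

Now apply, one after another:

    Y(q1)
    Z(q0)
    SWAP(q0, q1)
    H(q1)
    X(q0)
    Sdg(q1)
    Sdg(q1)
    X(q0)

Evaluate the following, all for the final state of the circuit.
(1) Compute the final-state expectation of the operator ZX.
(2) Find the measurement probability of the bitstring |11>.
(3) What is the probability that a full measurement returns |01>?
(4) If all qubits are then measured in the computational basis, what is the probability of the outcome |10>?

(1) The observable ZX averages to 1.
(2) Outcome |11> occurs with probability 1/2.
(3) A full measurement returns |01> with probability 0.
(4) The probability of measuring |10> is 1/2.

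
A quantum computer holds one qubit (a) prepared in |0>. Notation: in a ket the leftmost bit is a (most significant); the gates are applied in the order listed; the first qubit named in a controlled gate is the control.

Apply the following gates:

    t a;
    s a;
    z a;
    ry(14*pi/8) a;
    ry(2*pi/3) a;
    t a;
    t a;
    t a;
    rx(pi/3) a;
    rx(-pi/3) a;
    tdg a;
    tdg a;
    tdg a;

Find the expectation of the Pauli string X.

The expectation value of X is sqrt(2)/4 + sqrt(6)/4. Key observation: steps 6-13 multiply out to the identity, so the circuit reduces to the remaining gates.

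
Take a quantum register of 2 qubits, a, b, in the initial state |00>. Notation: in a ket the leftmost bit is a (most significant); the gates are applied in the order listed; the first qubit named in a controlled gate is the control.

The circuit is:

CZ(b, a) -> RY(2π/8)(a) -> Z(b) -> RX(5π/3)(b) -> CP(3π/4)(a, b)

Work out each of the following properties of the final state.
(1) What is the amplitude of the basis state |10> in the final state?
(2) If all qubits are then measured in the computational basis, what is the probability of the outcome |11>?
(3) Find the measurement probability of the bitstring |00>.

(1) The final state's coefficient on |10> equals -sqrt(6 - 3*sqrt(2))/4.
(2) A full measurement returns |11> with probability 1/8 - sqrt(2)/16.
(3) Outcome |00> occurs with probability 3*sqrt(2)/16 + 3/8.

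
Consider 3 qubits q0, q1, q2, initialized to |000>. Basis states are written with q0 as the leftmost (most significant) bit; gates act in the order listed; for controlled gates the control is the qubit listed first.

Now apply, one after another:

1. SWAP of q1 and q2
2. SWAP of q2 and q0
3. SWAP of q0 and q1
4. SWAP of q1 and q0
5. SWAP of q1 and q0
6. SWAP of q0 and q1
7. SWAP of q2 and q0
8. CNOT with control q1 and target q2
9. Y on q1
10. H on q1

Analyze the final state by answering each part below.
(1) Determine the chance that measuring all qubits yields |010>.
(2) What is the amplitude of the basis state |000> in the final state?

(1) The probability of measuring |010> is 1/2. Key observation: gates 2-7 undo each other exactly, leaving only the rest of the circuit to track.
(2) The final state's coefficient on |000> equals sqrt(2)*I/2.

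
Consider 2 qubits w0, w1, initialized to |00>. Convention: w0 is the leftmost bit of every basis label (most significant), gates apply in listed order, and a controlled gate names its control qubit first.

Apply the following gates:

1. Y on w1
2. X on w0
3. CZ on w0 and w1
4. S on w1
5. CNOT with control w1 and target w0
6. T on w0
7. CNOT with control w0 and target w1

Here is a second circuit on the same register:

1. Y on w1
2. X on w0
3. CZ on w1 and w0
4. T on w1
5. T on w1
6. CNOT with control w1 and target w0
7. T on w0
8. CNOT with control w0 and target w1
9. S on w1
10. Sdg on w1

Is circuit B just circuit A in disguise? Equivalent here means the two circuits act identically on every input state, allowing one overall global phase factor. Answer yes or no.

Yes, they are equivalent — the unitaries differ by at most a global phase.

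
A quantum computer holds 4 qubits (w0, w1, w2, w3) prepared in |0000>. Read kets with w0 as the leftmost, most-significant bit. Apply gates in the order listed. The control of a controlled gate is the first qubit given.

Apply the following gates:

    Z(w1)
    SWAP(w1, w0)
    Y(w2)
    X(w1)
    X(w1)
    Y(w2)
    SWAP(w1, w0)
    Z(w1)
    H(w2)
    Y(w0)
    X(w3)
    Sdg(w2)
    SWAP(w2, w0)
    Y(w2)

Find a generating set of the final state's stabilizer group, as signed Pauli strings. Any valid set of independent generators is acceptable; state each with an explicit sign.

The stabilizer group can be generated by -YIII, +IZII, +IIZI, -IIIZ, among other valid generating sets.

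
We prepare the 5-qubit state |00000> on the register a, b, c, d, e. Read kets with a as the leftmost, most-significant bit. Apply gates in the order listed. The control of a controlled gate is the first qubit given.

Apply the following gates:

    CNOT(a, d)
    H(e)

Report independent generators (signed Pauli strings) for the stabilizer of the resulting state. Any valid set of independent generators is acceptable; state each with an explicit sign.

The stabilizer group can be generated by +IIIIX, +ZIIII, +IZIII, +IIZII, +IIIZI, among other valid generating sets.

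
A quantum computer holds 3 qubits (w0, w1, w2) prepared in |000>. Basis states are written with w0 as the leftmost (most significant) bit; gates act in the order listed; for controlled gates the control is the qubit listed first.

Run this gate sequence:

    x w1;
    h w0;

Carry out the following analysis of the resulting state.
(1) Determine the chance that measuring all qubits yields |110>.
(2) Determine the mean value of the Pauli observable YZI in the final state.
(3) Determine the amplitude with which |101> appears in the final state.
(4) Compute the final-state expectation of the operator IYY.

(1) The probability of measuring |110> is 1/2.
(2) In the final state, YZI has expectation 0.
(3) |101> carries amplitude 0 in the final state.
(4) The expectation value of IYY is 0.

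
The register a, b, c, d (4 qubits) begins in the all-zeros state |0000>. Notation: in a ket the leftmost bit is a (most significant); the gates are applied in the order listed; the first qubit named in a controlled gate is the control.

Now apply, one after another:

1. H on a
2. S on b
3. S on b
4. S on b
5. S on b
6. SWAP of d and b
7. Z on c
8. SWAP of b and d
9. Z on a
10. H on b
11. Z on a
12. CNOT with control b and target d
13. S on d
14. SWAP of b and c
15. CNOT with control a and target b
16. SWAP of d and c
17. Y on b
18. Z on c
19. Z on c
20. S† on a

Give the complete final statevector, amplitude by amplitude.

After the circuit, the state carries amplitude I/2 on |0100>, -1/2 on |0111>, -1/2 on |1000>, -I/2 on |1011>, and 0 on every other basis state. Key observation: gates 2-5 undo each other exactly, leaving only the rest of the circuit to track.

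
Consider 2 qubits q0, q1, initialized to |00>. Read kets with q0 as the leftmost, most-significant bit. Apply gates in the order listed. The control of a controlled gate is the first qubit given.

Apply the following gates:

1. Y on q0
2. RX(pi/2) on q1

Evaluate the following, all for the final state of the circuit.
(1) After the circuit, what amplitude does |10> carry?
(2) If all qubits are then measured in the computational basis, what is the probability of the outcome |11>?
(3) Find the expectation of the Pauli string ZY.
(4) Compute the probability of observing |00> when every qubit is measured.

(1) The final state's coefficient on |10> equals sqrt(2)*I/2.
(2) The probability of measuring |11> is 1/2.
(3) The expectation value of ZY is 1.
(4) A full measurement returns |00> with probability 0.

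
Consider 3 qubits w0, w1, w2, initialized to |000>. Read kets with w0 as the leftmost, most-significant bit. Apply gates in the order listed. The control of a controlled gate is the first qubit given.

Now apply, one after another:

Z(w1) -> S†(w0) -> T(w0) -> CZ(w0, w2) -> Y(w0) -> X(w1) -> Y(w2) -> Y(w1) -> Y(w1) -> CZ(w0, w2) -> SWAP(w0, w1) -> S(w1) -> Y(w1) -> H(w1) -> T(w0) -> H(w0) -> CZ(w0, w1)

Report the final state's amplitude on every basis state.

The resulting statevector has amplitude 0 on |000>, exp(I*pi/4)/2 on |001>, 0 on |010>, exp(I*pi/4)/2 on |011>, 0 on |100>, -exp(I*pi/4)/2 on |101>, 0 on |110>, exp(I*pi/4)/2 on |111>.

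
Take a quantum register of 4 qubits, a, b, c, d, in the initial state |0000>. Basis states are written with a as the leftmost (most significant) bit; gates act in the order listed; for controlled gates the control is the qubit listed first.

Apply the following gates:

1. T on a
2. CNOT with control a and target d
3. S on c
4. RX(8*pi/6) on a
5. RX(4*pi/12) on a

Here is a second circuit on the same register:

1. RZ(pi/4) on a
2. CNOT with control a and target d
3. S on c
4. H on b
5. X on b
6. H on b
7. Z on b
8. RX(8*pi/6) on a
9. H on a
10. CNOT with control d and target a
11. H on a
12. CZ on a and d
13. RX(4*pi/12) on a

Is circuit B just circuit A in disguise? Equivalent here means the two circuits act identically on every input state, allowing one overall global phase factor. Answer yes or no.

Yes: on every input state the two circuits agree up to one overall phase factor.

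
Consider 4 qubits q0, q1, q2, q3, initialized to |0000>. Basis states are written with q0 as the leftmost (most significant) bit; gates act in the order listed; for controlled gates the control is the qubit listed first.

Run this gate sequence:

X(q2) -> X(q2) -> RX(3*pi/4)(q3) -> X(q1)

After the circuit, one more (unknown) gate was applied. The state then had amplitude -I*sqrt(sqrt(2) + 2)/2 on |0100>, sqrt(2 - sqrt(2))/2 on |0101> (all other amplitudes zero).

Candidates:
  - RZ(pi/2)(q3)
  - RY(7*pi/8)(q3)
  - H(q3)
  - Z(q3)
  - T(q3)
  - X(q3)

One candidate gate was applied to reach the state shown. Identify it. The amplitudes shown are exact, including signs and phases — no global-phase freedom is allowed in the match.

It was X(q3) that produced the state shown. Key observation: gates 1-2 undo each other exactly, leaving only the rest of the circuit to track.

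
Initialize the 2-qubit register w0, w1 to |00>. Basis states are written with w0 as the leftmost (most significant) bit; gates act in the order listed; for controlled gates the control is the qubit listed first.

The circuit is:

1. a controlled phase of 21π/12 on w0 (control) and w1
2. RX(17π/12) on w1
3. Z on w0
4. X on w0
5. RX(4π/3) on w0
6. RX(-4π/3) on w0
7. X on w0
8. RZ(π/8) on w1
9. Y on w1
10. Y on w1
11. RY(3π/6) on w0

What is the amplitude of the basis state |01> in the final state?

The final state's coefficient on |01> equals -sqrt(2)*I*sqrt(sqrt(2)/4 + 1/2)*exp(I*pi/16)/4 - sqrt(6)*I*sqrt(1/2 - sqrt(2)/4)*exp(I*pi/16)/4. Key observation: the block from step 4 through step 7 cancels to the identity and can be dropped.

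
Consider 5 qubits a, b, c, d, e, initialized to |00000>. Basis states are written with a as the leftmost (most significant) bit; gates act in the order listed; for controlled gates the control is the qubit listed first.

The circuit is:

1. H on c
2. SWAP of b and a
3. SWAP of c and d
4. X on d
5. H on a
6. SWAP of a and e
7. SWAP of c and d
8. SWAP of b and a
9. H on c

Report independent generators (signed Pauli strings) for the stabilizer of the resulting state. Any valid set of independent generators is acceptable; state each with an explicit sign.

The final state is stabilized by the group generated by +IIIIX, +ZIIII, +IZIII, +IIZII, +IIIZI; other independent generating sets are equally valid.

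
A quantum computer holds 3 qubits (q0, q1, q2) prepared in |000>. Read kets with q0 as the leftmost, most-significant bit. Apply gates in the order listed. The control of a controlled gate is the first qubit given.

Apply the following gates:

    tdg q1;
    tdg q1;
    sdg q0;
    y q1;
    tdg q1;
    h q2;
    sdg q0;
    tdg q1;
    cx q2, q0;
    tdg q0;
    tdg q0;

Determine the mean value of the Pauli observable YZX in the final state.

The observable YZX averages to 1.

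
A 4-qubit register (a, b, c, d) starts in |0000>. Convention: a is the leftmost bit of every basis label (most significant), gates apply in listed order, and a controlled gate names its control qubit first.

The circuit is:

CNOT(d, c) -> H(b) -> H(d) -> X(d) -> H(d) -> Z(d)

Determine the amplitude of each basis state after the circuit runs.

The final amplitudes are sqrt(2)/2 on |0000>, sqrt(2)/2 on |0100>, and 0 on every other basis state. Key observation: gates 3-6 undo each other exactly, leaving only the rest of the circuit to track.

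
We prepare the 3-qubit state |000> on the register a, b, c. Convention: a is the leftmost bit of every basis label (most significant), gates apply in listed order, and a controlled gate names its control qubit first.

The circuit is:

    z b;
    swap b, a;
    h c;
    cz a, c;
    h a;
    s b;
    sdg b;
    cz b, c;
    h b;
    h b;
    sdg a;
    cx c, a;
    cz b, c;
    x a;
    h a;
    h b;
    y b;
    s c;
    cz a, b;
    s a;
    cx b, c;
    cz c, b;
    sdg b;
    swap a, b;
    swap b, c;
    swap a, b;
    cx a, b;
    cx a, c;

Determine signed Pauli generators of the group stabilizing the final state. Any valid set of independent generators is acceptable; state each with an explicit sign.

The stabilizer group can be generated by +YIZ, -IXI, +ZIX, among other valid generating sets. Key observation: the block from step 9 through step 10 cancels to the identity and can be dropped.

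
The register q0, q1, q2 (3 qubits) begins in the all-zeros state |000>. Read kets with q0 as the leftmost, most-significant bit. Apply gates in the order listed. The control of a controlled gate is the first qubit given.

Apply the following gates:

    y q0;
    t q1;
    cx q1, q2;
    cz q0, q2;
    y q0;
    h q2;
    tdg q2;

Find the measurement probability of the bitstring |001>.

Outcome |001> occurs with probability 1/2.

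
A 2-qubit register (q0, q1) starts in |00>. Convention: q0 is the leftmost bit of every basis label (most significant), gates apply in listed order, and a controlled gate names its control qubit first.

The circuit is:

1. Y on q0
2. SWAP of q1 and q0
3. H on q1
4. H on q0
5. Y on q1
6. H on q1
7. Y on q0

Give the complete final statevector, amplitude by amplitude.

After the circuit, the state carries amplitude sqrt(2)*I/2 on |00>, 0 on |01>, -sqrt(2)*I/2 on |10>, 0 on |11>.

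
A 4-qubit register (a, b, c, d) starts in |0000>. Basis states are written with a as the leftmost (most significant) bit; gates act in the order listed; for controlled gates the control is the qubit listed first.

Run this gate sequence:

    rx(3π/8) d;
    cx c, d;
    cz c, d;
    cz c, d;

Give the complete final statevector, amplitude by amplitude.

The final amplitudes are cos(3*pi/16) on |0000>, -I*sin(3*pi/16) on |0001>, and 0 on every other basis state. Key observation: gates 3-4 undo each other exactly, leaving only the rest of the circuit to track.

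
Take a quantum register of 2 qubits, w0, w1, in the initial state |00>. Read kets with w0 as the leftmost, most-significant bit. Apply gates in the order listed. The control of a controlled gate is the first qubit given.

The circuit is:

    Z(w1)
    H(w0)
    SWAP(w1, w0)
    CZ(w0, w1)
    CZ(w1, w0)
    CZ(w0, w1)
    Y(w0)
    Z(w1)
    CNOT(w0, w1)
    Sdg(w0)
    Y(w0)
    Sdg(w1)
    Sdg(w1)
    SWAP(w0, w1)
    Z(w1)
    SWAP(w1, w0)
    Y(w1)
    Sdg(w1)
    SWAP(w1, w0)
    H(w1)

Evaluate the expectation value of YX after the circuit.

The expectation value of YX is 1.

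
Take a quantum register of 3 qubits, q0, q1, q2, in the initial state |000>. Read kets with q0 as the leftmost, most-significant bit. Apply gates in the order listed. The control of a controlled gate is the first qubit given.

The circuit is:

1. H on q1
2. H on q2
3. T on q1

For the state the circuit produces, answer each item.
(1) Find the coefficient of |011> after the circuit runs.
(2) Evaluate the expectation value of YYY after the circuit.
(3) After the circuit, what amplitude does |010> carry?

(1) The amplitude on |011> is exp(I*pi/4)/2.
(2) The expectation value of YYY is 0.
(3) The amplitude on |010> is exp(I*pi/4)/2.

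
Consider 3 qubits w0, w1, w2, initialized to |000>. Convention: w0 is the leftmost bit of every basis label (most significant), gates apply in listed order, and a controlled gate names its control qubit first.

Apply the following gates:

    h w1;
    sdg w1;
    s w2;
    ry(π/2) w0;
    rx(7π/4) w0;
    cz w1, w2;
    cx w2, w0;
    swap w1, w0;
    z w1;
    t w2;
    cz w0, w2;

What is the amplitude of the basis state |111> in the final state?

|111> carries amplitude 0 in the final state.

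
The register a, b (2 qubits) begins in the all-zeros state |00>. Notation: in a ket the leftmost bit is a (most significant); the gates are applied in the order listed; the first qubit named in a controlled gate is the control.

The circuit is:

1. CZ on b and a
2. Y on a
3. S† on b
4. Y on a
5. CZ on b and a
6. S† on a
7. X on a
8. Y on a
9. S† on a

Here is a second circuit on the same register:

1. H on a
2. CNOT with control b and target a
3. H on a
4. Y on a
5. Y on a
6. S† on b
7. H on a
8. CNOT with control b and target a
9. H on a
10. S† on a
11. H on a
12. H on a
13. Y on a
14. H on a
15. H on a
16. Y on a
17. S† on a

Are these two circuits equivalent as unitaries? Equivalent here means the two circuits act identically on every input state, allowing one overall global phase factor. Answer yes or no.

No — the two circuits implement different unitaries, even allowing a global phase.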